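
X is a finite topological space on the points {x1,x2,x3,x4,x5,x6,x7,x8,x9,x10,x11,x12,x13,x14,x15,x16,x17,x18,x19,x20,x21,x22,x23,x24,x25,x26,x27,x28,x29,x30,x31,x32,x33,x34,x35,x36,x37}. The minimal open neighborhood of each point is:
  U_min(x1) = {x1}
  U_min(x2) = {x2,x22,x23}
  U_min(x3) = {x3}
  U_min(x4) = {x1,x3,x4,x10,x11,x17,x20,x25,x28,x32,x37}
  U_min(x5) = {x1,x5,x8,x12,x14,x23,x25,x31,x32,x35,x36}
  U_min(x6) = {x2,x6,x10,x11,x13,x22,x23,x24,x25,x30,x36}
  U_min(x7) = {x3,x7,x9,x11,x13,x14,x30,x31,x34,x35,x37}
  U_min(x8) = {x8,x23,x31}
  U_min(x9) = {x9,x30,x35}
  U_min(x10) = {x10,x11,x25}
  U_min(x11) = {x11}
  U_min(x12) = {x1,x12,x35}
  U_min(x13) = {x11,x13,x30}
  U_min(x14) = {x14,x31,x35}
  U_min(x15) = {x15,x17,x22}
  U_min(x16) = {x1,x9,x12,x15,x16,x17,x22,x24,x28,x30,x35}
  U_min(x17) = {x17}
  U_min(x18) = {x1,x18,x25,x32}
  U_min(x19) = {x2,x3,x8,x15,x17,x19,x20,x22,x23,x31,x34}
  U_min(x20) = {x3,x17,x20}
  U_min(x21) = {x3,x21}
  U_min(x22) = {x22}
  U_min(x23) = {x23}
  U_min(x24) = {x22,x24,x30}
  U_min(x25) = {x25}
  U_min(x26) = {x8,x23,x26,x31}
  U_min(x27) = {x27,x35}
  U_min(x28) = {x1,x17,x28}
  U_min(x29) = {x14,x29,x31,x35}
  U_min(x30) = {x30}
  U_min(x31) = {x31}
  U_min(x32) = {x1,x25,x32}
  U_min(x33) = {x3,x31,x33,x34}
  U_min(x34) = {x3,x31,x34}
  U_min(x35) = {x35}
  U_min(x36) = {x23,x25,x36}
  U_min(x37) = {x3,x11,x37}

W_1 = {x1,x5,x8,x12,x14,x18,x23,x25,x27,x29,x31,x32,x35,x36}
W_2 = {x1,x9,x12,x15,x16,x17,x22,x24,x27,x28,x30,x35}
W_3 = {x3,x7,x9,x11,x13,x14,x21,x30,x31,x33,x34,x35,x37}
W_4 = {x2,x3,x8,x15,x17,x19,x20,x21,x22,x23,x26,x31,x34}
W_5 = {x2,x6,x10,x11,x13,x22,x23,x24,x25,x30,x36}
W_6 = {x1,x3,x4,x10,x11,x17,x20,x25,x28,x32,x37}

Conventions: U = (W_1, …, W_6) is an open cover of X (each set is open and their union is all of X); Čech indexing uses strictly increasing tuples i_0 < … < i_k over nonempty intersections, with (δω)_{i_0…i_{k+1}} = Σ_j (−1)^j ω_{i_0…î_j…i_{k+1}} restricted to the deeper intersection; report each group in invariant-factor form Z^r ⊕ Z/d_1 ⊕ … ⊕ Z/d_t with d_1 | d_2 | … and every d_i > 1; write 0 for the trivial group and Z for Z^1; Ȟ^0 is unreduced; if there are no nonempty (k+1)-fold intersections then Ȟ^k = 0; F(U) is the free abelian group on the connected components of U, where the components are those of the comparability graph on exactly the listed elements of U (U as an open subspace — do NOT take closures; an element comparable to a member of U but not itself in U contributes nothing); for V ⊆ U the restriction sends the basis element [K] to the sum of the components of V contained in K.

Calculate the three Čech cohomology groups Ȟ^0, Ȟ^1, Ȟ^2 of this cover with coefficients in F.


Ȟ^0 ≅ Z, Ȟ^1 ≅ 0, Ȟ^2 ≅ Z/2

nerve simplices:
  W12={x1,x12,x27,x35} W13={x14,x31,x35} W14={x8,x23,x31} W15={x23,x25,x36} W16={x1,x25,x32} W23={x9,x30,x35} W24={x15,x17,x22} W25={x22,x24,x30} W26={x1,x17,x28} W34={x3,x21,x31,x34} W35={x11,x13,x30} W36={x3,x11,x37} W45={x2,x22,x23} W46={x3,x17,x20} W56={x10,x11,x25}
  W123={x35} W126={x1} W134={x31} W145={x23} W156={x25} W235={x30} W245={x22} W246={x17} W346={x3} W356={x11}
components per intersection:
  W1: {x1,x5,x8,x12,x14,x18,x23,x25,x27,x29,x31,x32,x35,x36}
  W2: {x1,x9,x12,x15,x16,x17,x22,x24,x27,x28,x30,x35}
  W3: {x3,x7,x9,x11,x13,x14,x21,x30,x31,x33,x34,x35,x37}
  W4: {x2,x3,x8,x15,x17,x19,x20,x21,x22,x23,x26,x31,x34}
  W5: {x2,x6,x10,x11,x13,x22,x23,x24,x25,x30,x36}
  W6: {x1,x3,x4,x10,x11,x17,x20,x25,x28,x32,x37}
  W12: {x1,x12,x27,x35}
  W13: {x14,x31,x35}
  W14: {x8,x23,x31}
  W15: {x23,x25,x36}
  W16: {x1,x25,x32}
  W23: {x9,x30,x35}
  W24: {x15,x17,x22}
  W25: {x22,x24,x30}
  W26: {x1,x17,x28}
  W34: {x3,x21,x31,x34}
  W35: {x11,x13,x30}
  W36: {x3,x11,x37}
  W45: {x2,x22,x23}
  W46: {x3,x17,x20}
  W56: {x10,x11,x25}
  W123: {x35}
  W126: {x1}
  W134: {x31}
  W145: {x23}
  W156: {x25}
  W235: {x30}
  W245: {x22}
  W246: {x17}
  W346: {x3}
  W356: {x11}
C dims 6,15,10; δ0: rk 5, SNF 1^5; δ1: rk 10, SNF 1^9·2
degree 0: 6−5−0 = 1 → Ȟ^0 ≅ Z
degree 1: 15−10−5 = 0 → Ȟ^1 ≅ 0
degree 2: 10−0−10 = 0 plus torsion [2] → Ȟ^2 ≅ Z/2


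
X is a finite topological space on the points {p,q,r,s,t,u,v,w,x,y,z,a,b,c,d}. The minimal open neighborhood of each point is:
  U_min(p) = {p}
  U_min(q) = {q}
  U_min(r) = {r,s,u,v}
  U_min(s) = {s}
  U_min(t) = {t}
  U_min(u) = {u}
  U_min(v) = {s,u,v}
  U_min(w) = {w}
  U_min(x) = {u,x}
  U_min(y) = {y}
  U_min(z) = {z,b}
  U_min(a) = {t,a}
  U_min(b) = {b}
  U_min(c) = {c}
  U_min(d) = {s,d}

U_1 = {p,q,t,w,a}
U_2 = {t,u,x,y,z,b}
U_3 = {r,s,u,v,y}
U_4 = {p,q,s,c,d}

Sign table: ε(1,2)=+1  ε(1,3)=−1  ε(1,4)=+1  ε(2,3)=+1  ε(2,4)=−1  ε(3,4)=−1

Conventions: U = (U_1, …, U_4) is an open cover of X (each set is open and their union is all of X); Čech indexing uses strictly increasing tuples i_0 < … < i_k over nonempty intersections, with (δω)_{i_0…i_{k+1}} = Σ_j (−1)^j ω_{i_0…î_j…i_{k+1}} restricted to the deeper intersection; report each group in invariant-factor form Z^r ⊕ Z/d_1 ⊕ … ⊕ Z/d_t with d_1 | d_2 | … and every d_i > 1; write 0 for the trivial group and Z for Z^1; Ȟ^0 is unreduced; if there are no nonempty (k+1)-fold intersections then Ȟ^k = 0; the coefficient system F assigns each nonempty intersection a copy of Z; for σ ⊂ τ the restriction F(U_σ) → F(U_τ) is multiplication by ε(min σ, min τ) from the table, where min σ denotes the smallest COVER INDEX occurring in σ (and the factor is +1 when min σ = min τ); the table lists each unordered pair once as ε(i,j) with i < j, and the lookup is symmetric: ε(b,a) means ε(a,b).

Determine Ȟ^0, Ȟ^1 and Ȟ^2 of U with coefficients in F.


nerve of the cover:
  U12={t} U14={p,q} U23={u,y} U34={s}
C dims 4,4; δ0: rk 4, SNF 1^3·2
Ȟ^0 = (4 − 4) − 0 = 0, so Ȟ^0 ≅ 0
Ȟ^1 = (4 − 0) − 4 = 0 plus torsion [2], so Ȟ^1 ≅ Z/2
Ȟ^2 = (0 − 0) − 0 = 0, so Ȟ^2 ≅ 0

Ȟ^0 = 0,  Ȟ^1 = Z/2,  Ȟ^2 = 0


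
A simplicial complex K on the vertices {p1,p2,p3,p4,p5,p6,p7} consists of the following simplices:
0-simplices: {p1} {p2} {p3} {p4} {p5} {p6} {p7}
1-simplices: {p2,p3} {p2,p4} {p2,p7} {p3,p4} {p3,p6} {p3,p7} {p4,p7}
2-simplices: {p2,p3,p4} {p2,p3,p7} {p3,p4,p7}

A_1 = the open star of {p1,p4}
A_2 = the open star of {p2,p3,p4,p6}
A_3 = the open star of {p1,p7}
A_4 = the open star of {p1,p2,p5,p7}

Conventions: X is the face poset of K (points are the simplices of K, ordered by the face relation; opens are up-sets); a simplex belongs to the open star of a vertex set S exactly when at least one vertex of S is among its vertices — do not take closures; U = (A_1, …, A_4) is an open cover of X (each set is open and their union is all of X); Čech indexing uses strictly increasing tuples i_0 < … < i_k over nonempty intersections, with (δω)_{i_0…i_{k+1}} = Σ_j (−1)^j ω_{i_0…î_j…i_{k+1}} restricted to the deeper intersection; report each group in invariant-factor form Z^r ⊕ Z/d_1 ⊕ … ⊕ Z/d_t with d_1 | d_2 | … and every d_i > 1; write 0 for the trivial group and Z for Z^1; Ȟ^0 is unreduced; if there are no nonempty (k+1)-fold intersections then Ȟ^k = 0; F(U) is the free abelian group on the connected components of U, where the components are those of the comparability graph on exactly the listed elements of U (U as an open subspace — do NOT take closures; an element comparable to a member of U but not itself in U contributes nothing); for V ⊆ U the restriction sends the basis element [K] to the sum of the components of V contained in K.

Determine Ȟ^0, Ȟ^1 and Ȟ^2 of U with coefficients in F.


Ȟ^0(U;F) ≅ Z^3,  Ȟ^1(U;F) ≅ 0,  Ȟ^2(U;F) ≅ 0

nonempty overlaps:
  A1={{p1},{p4},{p2,p4},{p3,p4},{p4,p7},{p2,p3,p4},{p3,p4,p7}} A2={{p2},{p3},{p4},{p6},{p2,p3},{p2,p4},{p2,p7},{p3,p4},{p3,p6},{p3,p7},{p4,p7},{p2,p3,p4},{p2,p3,p7},{p3,p4,p7}} A3={{p1},{p7},{p2,p7},{p3,p7},{p4,p7},{p2,p3,p7},{p3,p4,p7}} A4={{p1},{p2},{p5},{p7},{p2,p3},{p2,p4},{p2,p7},{p3,p7},{p4,p7},{p2,p3,p4},{p2,p3,p7},{p3,p4,p7}}
  A12={{p4},{p2,p4},{p3,p4},{p4,p7},{p2,p3,p4},{p3,p4,p7}} A13={{p1},{p4,p7},{p3,p4,p7}} A14={{p1},{p2,p4},{p4,p7},{p2,p3,p4},{p3,p4,p7}} A23={{p2,p7},{p3,p7},{p4,p7},{p2,p3,p7},{p3,p4,p7}} A24={{p2},{p2,p3},{p2,p4},{p2,p7},{p3,p7},{p4,p7},{p2,p3,p4},{p2,p3,p7},{p3,p4,p7}} A34={{p1},{p7},{p2,p7},{p3,p7},{p4,p7},{p2,p3,p7},{p3,p4,p7}}
  A123={{p4,p7},{p3,p4,p7}} A124={{p2,p4},{p4,p7},{p2,p3,p4},{p3,p4,p7}} A134={{p1},{p4,p7},{p3,p4,p7}} A234={{p2,p7},{p3,p7},{p4,p7},{p2,p3,p7},{p3,p4,p7}}
  A1234={{p4,p7},{p3,p4,p7}}
components per intersection:
  A1: {{p1}} {{p4},{p2,p4},{p3,p4},{p4,p7},{p2,p3,p4},{p3,p4,p7}}
  A2: {{p2},{p3},{p4},{p6},{p2,p3},{p2,p4},{p2,p7},{p3,p4},{p3,p6},{p3,p7},{p4,p7},{p2,p3,p4},{p2,p3,p7},{p3,p4,p7}}
  A3: {{p1}} {{p7},{p2,p7},{p3,p7},{p4,p7},{p2,p3,p7},{p3,p4,p7}}
  A4: {{p1}} {{p2},{p7},{p2,p3},{p2,p4},{p2,p7},{p3,p7},{p4,p7},{p2,p3,p4},{p2,p3,p7},{p3,p4,p7}} {{p5}}
  A12: {{p4},{p2,p4},{p3,p4},{p4,p7},{p2,p3,p4},{p3,p4,p7}}
  A13: {{p1}} {{p4,p7},{p3,p4,p7}}
  A14: {{p1}} {{p2,p4},{p2,p3,p4}} {{p4,p7},{p3,p4,p7}}
  A23: {{p2,p7},{p3,p7},{p4,p7},{p2,p3,p7},{p3,p4,p7}}
  A24: {{p2},{p2,p3},{p2,p4},{p2,p7},{p3,p7},{p4,p7},{p2,p3,p4},{p2,p3,p7},{p3,p4,p7}}
  A34: {{p1}} {{p7},{p2,p7},{p3,p7},{p4,p7},{p2,p3,p7},{p3,p4,p7}}
  A123: {{p4,p7},{p3,p4,p7}}
  A124: {{p2,p4},{p2,p3,p4}} {{p4,p7},{p3,p4,p7}}
  A134: {{p1}} {{p4,p7},{p3,p4,p7}}
  A234: {{p2,p7},{p3,p7},{p4,p7},{p2,p3,p7},{p3,p4,p7}}
  A1234: {{p4,p7},{p3,p4,p7}}
C dims 8,10,6,1; δ0: rk 5, SNF 1^5; δ1: rk 5, SNF 1^5; δ2: rk 1, SNF 1^1
degree 0: 8−5−0 = 3 → Ȟ^0 ≅ Z^3
degree 1: 10−5−5 = 0 → Ȟ^1 ≅ 0
degree 2: 6−1−5 = 0 → Ȟ^2 ≅ 0


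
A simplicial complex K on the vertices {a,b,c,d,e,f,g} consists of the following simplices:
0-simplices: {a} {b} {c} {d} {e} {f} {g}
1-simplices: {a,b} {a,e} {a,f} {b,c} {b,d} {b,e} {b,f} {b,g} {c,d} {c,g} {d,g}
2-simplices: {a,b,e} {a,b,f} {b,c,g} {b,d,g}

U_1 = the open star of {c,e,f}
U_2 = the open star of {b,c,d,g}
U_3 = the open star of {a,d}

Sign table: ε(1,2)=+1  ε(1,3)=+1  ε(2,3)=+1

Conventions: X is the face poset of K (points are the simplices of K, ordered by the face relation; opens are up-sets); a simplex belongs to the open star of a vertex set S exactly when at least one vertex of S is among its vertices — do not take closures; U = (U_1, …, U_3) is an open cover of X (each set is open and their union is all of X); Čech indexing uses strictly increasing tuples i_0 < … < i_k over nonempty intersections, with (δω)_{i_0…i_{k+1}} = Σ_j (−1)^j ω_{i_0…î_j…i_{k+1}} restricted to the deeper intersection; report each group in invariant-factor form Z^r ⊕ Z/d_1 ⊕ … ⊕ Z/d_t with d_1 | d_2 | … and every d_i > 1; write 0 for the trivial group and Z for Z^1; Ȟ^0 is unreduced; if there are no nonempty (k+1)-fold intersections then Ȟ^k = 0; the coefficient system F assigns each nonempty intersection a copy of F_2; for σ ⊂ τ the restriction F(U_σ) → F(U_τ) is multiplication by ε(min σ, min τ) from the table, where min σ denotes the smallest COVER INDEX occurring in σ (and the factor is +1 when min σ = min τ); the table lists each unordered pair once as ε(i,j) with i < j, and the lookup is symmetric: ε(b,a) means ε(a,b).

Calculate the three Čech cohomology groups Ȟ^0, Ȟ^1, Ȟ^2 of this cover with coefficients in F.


Ȟ^0 = Z/2,  Ȟ^1 = 0,  Ȟ^2 = 0

cover nerve:
  U1={{c},{e},{f},{a,e},{a,f},{b,c},{b,e},{b,f},{c,d},{c,g},{a,b,e},{a,b,f},{b,c,g}} U2={{b},{c},{d},{g},{a,b},{b,c},{b,d},{b,e},{b,f},{b,g},{c,d},{c,g},{d,g},{a,b,e},{a,b,f},{b,c,g},{b,d,g}} U3={{a},{d},{a,b},{a,e},{a,f},{b,d},{c,d},{d,g},{a,b,e},{a,b,f},{b,d,g}}
  U12={{c},{b,c},{b,e},{b,f},{c,d},{c,g},{a,b,e},{a,b,f},{b,c,g}} U13={{a,e},{a,f},{c,d},{a,b,e},{a,b,f}} U23={{d},{a,b},{b,d},{c,d},{d,g},{a,b,e},{a,b,f},{b,d,g}}
  U123={{c,d},{a,b,e},{a,b,f}}
C dims 3,3,1; δ0: rk_F2 2; δ1: rk_F2 1
Ȟ^0: (3−2)−0=1 ⇒ Z/2
Ȟ^1: (3−1)−2=0 ⇒ 0
Ȟ^2: (1−0)−1=0 ⇒ 0


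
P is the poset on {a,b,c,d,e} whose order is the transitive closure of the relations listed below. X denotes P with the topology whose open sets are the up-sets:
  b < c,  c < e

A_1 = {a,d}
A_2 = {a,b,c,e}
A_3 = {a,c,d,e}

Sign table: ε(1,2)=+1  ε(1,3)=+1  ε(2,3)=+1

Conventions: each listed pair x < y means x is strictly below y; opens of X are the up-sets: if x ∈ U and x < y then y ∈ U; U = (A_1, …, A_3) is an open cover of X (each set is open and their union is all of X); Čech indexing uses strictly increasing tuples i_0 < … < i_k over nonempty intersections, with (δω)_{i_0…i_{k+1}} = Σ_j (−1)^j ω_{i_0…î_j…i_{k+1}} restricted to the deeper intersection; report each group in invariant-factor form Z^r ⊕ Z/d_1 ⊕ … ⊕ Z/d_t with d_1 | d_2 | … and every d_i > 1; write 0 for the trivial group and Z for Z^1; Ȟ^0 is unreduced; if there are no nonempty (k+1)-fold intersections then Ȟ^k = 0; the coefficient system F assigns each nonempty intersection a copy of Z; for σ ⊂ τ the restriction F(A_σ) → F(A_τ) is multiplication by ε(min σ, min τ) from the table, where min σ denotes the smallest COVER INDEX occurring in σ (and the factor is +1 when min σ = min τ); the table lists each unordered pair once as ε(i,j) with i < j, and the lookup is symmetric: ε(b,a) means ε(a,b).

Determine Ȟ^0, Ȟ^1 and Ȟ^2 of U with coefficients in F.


nonempty intersections:
  A12={a} A13={a,d} A23={a,c,e}
  A123={a}
C dims 3,3,1; δ0: rk 2, SNF 1^2; δ1: rk 1, SNF 1^1
Ȟ^0: (3−2)−0=1 ⇒ Z
Ȟ^1: (3−1)−2=0 ⇒ 0
Ȟ^2: (1−0)−1=0 ⇒ 0

Ȟ^0 = Z, Ȟ^1 = 0, Ȟ^2 = 0


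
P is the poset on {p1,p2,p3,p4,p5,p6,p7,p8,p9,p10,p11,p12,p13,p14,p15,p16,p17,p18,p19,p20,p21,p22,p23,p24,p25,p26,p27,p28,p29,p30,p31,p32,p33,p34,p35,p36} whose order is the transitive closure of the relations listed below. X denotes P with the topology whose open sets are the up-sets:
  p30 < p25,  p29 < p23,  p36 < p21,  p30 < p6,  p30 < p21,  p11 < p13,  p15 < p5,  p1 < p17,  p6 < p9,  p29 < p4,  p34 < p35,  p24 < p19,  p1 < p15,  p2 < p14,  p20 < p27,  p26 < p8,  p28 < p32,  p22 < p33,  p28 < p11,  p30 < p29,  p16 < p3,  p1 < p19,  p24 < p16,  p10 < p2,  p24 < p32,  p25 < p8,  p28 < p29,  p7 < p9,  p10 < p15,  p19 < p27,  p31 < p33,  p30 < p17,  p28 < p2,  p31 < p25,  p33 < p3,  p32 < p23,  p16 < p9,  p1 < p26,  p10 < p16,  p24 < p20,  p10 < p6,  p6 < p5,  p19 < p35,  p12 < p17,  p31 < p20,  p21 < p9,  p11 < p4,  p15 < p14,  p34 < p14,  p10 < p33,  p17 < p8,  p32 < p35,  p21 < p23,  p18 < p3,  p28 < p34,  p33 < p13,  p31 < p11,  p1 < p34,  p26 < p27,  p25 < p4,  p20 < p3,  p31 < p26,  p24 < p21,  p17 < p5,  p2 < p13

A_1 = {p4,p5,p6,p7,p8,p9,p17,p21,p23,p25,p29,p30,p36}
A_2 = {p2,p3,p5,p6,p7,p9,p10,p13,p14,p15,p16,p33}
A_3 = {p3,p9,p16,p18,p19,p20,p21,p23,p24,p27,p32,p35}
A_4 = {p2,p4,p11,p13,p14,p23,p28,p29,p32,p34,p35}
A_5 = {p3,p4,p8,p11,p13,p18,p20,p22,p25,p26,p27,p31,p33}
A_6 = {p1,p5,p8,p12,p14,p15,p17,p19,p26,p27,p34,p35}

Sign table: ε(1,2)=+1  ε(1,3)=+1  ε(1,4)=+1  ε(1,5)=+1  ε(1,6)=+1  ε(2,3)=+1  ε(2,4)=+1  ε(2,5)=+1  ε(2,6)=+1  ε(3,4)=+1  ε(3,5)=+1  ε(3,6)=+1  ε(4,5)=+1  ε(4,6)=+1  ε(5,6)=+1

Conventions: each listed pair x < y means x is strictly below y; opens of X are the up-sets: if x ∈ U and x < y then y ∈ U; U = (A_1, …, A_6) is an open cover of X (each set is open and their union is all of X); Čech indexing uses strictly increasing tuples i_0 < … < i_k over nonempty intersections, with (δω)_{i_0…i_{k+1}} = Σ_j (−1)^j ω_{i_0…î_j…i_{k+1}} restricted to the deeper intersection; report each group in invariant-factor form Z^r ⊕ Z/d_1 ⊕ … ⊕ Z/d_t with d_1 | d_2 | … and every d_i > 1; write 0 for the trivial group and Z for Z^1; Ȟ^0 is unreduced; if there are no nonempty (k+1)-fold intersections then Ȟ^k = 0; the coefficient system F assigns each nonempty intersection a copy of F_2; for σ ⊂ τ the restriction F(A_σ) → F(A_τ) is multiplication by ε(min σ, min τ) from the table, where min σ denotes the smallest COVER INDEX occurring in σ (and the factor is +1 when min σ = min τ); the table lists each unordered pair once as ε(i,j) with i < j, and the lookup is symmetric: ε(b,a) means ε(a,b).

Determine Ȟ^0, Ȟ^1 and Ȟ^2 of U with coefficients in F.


nerve simplices:
  A12={p5,p6,p7,p9} A13={p9,p21,p23} A14={p4,p23,p29} A15={p4,p8,p25} A16={p5,p8,p17} A23={p3,p9,p16} A24={p2,p13,p14} A25={p3,p13,p33} A26={p5,p14,p15} A34={p23,p32,p35} A35={p3,p18,p20,p27} A36={p19,p27,p35} A45={p4,p11,p13} A46={p14,p34,p35} A56={p8,p26,p27}
  A123={p9} A126={p5} A134={p23} A145={p4} A156={p8} A235={p3} A245={p13} A246={p14} A346={p35} A356={p27}
C dims 6,15,10; δ0: rk_F2 5; δ1: rk_F2 9
degree 0: 6−5−0 = 1 → Ȟ^0 ≅ Z/2
degree 1: 15−9−5 = 1 → Ȟ^1 ≅ Z/2
degree 2: 10−0−9 = 1 → Ȟ^2 ≅ Z/2

Ȟ^0 ≅ Z/2, Ȟ^1 ≅ Z/2 and Ȟ^2 ≅ Z/2


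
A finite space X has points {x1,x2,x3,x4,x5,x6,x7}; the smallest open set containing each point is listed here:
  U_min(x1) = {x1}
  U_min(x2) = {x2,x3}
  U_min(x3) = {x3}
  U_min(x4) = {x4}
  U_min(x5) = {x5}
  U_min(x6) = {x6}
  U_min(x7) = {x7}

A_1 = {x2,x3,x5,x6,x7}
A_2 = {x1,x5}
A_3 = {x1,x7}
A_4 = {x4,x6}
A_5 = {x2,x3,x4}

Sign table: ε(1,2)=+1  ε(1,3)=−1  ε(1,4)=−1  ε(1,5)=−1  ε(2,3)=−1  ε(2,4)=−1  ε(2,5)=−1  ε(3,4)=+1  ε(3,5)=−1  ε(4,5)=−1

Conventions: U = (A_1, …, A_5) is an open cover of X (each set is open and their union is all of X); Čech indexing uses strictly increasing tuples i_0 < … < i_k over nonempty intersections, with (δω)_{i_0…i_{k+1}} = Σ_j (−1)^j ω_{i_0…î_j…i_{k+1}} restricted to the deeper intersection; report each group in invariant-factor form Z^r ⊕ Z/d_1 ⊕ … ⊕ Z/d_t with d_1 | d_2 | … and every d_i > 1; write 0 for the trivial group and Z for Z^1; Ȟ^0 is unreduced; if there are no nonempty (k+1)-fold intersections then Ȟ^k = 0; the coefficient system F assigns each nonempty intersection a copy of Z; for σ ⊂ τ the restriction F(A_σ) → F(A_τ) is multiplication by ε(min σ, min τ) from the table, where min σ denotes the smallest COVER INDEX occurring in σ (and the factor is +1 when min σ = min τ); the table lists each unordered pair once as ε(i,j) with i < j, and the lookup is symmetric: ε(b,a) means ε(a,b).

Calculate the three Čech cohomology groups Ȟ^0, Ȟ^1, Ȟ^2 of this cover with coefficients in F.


Ȟ^0 ≅ 0, Ȟ^1 ≅ Z ⊕ Z/2 and Ȟ^2 ≅ 0

intersection data:
  A12={x5} A13={x7} A14={x6} A15={x2,x3} A23={x1} A45={x4}
C dims 5,6; δ0: rk 5, SNF 1^4·2
Ȟ^0 = (5 − 5) − 0 = 0, so Ȟ^0 ≅ 0
Ȟ^1 = (6 − 0) − 5 = 1 plus torsion [2], so Ȟ^1 ≅ Z ⊕ Z/2
Ȟ^2 = (0 − 0) − 0 = 0, so Ȟ^2 ≅ 0


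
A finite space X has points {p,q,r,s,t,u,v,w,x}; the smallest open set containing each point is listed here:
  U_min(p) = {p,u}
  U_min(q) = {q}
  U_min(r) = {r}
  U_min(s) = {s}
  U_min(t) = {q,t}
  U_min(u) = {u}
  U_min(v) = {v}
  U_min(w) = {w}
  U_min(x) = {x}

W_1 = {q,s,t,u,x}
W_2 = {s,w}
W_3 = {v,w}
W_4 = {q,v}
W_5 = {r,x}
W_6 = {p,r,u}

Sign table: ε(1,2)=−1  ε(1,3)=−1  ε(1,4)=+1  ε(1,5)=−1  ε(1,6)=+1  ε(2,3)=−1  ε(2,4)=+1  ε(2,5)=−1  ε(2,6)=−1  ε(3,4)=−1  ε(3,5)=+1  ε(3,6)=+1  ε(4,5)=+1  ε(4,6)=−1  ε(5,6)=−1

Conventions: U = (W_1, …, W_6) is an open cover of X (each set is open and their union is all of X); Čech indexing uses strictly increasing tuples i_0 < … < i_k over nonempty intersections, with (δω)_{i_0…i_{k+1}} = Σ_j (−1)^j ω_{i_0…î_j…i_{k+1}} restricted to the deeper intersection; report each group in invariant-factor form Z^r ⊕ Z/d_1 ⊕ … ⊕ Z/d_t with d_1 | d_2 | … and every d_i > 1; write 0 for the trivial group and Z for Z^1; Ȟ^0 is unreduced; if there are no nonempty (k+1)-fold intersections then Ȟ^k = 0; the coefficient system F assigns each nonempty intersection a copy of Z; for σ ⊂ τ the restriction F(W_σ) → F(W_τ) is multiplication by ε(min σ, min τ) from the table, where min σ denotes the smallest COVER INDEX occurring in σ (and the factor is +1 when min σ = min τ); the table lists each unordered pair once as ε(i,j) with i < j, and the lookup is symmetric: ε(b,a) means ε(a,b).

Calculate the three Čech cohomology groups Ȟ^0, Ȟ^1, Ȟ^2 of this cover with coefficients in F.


Ȟ^0(U;F) ≅ 0,  Ȟ^1(U;F) ≅ Z ⊕ Z/2,  Ȟ^2(U;F) ≅ 0

nonempty overlaps:
  W12={s} W14={q} W15={x} W16={u} W23={w} W34={v} W56={r}
C dims 6,7; δ0: rk 6, SNF 1^5·2
degree 0: 6−6−0 = 0 → Ȟ^0 ≅ 0
degree 1: 7−0−6 = 1 plus torsion [2] → Ȟ^1 ≅ Z ⊕ Z/2
degree 2: 0−0−0 = 0 → Ȟ^2 ≅ 0


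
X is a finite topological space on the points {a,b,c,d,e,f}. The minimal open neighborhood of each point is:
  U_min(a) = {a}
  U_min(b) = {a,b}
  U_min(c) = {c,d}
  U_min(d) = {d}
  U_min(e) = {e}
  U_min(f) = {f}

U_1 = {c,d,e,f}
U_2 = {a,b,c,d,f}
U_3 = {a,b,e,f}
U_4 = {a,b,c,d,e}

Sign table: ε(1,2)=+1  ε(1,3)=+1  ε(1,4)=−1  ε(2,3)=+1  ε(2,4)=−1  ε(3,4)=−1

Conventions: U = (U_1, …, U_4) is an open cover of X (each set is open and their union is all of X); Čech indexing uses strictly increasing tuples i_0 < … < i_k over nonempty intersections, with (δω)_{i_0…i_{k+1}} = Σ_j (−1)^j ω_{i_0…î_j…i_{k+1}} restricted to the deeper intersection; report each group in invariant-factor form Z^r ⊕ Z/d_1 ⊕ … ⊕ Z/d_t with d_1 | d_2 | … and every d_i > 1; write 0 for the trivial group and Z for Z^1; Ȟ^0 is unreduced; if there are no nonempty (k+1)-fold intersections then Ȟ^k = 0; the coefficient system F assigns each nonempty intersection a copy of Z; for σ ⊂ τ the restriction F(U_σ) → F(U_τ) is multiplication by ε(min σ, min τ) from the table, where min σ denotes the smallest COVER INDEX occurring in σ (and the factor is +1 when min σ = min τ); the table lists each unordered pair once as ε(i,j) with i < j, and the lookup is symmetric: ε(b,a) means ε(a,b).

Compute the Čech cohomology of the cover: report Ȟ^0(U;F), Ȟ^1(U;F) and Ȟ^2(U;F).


Ȟ^0(U;F) ≅ Z, Ȟ^1(U;F) ≅ 0 and Ȟ^2(U;F) ≅ Z

nonempty overlaps:
  U12={c,d,f} U13={e,f} U14={c,d,e} U23={a,b,f} U24={a,b,c,d} U34={a,b,e}
  U123={f} U124={c,d} U134={e} U234={a,b}
C dims 4,6,4; δ0: rk 3, SNF 1^3; δ1: rk 3, SNF 1^3
degree 0: 4−3−0 = 1 → Ȟ^0 ≅ Z
degree 1: 6−3−3 = 0 → Ȟ^1 ≅ 0
degree 2: 4−0−3 = 1 → Ȟ^2 ≅ Z


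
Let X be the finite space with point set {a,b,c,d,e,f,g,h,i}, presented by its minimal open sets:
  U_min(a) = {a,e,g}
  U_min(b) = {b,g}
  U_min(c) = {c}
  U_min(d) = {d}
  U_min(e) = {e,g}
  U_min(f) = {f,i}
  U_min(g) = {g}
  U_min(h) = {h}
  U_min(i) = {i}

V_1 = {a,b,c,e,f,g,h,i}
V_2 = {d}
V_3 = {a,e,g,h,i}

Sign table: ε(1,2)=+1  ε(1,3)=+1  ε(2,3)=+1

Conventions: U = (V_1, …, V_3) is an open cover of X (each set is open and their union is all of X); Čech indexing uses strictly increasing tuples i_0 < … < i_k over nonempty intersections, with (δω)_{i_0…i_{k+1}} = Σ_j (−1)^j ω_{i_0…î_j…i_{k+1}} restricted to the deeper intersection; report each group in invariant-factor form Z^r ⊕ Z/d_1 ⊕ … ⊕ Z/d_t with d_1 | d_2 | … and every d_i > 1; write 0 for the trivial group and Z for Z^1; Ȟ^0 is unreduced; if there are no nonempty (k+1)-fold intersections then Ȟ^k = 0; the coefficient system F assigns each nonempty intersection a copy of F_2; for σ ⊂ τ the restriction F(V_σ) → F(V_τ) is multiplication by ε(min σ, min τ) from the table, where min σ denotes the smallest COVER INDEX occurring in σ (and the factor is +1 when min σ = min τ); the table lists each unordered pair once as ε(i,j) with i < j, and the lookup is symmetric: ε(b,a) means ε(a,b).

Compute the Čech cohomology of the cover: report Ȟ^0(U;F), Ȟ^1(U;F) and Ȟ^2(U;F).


Ȟ^0(U;F) ≅ Z/2 ⊕ Z/2; Ȟ^1(U;F) ≅ 0; Ȟ^2(U;F) ≅ 0

nonempty intersections:
  V13={a,e,g,h,i}
C dims 3,1; δ0: rk_F2 1
Ȟ^0: (3−1)−0=2 ⇒ Z/2 ⊕ Z/2
Ȟ^1: (1−0)−1=0 ⇒ 0
Ȟ^2: (0−0)−0=0 ⇒ 0


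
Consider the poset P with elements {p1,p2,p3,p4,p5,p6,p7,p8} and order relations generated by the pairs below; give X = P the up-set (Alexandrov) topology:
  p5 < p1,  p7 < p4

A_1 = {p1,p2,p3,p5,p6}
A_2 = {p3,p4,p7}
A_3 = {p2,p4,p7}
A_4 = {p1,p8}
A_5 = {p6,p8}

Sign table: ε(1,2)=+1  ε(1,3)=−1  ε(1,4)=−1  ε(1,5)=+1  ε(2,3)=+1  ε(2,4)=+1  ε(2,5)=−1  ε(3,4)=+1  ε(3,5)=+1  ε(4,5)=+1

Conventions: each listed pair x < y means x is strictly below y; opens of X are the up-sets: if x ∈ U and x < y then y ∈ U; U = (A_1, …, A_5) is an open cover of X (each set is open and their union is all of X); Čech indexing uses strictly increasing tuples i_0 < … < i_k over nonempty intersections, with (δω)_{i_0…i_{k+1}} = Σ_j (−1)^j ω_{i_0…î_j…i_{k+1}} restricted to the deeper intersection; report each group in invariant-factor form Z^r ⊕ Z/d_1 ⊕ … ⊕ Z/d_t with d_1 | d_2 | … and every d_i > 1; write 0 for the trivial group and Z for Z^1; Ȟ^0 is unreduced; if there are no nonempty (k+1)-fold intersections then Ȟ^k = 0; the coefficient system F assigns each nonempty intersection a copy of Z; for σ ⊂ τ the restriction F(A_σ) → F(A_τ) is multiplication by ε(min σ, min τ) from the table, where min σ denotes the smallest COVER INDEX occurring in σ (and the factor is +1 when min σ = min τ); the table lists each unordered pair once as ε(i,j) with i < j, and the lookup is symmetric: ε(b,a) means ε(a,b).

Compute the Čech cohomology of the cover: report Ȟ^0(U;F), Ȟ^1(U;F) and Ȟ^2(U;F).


Ȟ^0 ≅ 0,  Ȟ^1 ≅ Z ⊕ Z/2,  Ȟ^2 ≅ 0

intersection data:
  A12={p3} A13={p2} A14={p1} A15={p6} A23={p4,p7} A45={p8}
C dims 5,6; δ0: rk 5, SNF 1^4·2
Ȟ^0 = (5 − 5) − 0 = 0, so Ȟ^0 ≅ 0
Ȟ^1 = (6 − 0) − 5 = 1 plus torsion [2], so Ȟ^1 ≅ Z ⊕ Z/2
Ȟ^2 = (0 − 0) − 0 = 0, so Ȟ^2 ≅ 0


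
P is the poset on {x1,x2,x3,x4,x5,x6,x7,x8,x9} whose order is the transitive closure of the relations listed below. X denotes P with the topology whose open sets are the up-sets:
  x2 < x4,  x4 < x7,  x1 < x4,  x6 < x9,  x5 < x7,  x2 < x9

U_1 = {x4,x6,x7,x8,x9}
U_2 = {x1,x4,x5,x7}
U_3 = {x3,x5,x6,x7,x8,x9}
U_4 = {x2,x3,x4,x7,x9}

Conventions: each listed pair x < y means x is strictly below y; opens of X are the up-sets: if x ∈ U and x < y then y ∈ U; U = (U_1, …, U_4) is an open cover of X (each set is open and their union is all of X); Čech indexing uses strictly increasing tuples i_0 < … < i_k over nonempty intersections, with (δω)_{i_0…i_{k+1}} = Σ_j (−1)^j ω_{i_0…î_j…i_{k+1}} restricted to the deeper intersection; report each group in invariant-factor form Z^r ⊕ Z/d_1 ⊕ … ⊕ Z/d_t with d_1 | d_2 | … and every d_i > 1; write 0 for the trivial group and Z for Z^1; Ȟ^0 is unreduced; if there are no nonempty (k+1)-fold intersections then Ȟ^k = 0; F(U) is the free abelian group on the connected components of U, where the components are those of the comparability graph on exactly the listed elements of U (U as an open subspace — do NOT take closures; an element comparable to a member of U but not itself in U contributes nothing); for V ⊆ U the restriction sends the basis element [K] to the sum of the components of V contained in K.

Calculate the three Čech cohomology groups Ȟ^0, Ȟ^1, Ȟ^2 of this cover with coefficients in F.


nonempty intersections:
  U12={x4,x7} U13={x6,x7,x8,x9} U14={x4,x7,x9} U23={x5,x7} U24={x4,x7} U34={x3,x7,x9}
  U123={x7} U124={x4,x7} U134={x7,x9} U234={x7}
  U1234={x7}
components per intersection:
  U1: {x4,x7} {x6,x9} {x8}
  U2: {x1,x4,x5,x7}
  U3: {x3} {x5,x7} {x6,x9} {x8}
  U4: {x2,x4,x7,x9} {x3}
  U12: {x4,x7}
  U13: {x6,x9} {x7} {x8}
  U14: {x4,x7} {x9}
  U23: {x5,x7}
  U24: {x4,x7}
  U34: {x3} {x7} {x9}
  U123: {x7}
  U124: {x4,x7}
  U134: {x7} {x9}
  U234: {x7}
  U1234: {x7}
C dims 10,11,5,1; δ0: rk 7, SNF 1^7; δ1: rk 4, SNF 1^4; δ2: rk 1, SNF 1^1
Ȟ^0: (10−7)−0=3 ⇒ Z^3
Ȟ^1: (11−4)−7=0 ⇒ 0
Ȟ^2: (5−1)−4=0 ⇒ 0

Ȟ^0 = Z^3; Ȟ^1 = 0; Ȟ^2 = 0


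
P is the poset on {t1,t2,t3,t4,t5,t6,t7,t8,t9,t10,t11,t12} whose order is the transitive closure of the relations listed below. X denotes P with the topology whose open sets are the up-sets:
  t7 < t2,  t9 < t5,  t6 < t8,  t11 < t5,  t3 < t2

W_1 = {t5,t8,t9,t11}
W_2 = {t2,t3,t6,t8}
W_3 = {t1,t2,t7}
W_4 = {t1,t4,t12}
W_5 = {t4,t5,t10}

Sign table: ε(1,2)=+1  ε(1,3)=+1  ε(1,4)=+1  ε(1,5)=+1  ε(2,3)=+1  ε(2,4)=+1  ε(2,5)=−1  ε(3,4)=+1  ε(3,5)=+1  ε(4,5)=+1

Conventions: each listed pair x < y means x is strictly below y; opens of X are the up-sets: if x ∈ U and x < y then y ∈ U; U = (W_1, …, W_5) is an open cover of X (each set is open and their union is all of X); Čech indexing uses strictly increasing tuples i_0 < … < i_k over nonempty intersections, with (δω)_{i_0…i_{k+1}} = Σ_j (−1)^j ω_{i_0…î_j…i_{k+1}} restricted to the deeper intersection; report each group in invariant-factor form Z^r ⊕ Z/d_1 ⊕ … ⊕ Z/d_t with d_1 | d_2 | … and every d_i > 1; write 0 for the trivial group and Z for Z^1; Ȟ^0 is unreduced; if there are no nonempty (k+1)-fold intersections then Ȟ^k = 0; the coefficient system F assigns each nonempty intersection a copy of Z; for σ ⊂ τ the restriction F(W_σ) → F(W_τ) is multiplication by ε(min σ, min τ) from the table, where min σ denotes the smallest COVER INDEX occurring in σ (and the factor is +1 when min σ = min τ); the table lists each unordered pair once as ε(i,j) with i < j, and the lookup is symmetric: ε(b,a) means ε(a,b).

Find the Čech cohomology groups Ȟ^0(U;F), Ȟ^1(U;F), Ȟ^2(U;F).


Ȟ^0(U;F) ≅ Z; Ȟ^1(U;F) ≅ Z; Ȟ^2(U;F) ≅ 0

nonempty overlaps:
  W12={t8} W15={t5} W23={t2} W34={t1} W45={t4}
C dims 5,5; δ0: rk 4, SNF 1^4
degree 0: 5−4−0 = 1 → Ȟ^0 ≅ Z
degree 1: 5−0−4 = 1 → Ȟ^1 ≅ Z
degree 2: 0−0−0 = 0 → Ȟ^2 ≅ 0


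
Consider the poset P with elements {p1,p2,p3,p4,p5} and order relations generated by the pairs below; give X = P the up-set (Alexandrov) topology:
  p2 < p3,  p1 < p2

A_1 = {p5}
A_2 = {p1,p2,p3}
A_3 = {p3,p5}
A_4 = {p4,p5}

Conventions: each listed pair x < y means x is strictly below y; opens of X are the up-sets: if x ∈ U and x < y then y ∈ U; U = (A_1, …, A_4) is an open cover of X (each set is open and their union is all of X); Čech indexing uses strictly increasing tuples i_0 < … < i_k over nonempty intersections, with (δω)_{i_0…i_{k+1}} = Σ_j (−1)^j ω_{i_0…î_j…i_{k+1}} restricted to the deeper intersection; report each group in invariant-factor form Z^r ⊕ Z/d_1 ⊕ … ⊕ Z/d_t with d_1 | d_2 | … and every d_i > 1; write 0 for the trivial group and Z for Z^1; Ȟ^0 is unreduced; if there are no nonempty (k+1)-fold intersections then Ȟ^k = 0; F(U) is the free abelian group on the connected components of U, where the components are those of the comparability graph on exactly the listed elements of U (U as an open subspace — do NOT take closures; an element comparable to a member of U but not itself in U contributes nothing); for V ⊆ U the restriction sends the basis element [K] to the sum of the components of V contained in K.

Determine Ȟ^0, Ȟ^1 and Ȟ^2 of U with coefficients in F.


Ȟ^0(U;F) ≅ Z^3; Ȟ^1(U;F) ≅ 0; Ȟ^2(U;F) ≅ 0

intersection data:
  A13={p5} A14={p5} A23={p3} A34={p5}
  A134={p5}
components per intersection:
  A1: {p5}
  A2: {p1,p2,p3}
  A3: {p3} {p5}
  A4: {p4} {p5}
  A13: {p5}
  A14: {p5}
  A23: {p3}
  A34: {p5}
  A134: {p5}
C dims 6,4,1; δ0: rk 3, SNF 1^3; δ1: rk 1, SNF 1^1
Ȟ^0 = (6 − 3) − 0 = 3, so Ȟ^0 ≅ Z^3
Ȟ^1 = (4 − 1) − 3 = 0, so Ȟ^1 ≅ 0
Ȟ^2 = (1 − 0) − 1 = 0, so Ȟ^2 ≅ 0


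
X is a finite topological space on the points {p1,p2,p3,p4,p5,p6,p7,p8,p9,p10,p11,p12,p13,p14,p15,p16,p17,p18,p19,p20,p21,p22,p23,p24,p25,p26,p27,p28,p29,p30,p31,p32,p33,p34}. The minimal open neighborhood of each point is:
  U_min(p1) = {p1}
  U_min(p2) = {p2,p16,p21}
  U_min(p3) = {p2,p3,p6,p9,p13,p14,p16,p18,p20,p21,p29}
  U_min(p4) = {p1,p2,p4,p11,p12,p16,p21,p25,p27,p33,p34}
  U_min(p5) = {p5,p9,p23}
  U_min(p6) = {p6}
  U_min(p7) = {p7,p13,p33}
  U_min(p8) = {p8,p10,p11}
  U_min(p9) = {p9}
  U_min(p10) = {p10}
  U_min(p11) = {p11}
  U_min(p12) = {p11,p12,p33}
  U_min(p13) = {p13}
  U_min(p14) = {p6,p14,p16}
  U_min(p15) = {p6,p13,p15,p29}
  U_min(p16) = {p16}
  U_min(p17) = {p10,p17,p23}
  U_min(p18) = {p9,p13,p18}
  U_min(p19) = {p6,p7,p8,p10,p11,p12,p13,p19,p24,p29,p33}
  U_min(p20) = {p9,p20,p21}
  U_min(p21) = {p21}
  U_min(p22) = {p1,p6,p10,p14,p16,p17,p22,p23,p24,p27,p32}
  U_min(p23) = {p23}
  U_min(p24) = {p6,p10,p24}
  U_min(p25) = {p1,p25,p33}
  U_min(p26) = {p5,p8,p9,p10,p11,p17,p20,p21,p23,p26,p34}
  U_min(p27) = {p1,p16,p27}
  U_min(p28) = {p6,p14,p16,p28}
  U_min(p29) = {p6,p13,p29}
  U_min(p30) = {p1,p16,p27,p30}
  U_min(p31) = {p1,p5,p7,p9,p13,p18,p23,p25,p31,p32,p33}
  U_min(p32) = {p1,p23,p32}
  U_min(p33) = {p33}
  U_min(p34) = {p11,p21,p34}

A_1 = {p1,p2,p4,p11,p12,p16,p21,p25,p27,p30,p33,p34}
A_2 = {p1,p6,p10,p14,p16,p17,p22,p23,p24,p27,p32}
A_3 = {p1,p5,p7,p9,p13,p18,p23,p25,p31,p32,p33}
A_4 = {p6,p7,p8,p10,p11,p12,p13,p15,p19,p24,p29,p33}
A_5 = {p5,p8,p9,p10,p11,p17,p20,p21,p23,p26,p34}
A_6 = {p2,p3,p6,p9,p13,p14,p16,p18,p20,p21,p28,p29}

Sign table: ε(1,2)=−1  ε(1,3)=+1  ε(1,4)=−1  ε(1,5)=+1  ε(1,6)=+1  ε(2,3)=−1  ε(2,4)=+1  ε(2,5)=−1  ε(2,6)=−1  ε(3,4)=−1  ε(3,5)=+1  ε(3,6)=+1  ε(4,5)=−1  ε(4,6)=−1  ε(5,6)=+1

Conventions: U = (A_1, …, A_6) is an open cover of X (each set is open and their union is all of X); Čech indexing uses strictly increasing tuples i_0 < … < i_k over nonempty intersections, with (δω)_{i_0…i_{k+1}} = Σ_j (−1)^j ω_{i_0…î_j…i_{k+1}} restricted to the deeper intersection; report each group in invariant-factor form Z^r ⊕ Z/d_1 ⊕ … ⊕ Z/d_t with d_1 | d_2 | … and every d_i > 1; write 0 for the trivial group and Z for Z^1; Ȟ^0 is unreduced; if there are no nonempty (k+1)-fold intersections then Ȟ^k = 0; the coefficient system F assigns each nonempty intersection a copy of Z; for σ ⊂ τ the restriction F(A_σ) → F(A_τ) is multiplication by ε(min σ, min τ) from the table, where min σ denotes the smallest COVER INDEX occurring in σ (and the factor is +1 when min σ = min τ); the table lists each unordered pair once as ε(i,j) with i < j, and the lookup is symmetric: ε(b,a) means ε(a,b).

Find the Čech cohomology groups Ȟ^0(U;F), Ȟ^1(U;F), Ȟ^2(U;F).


intersection data:
  A12={p1,p16,p27} A13={p1,p25,p33} A14={p11,p12,p33} A15={p11,p21,p34} A16={p2,p16,p21} A23={p1,p23,p32} A24={p6,p10,p24} A25={p10,p17,p23} A26={p6,p14,p16} A34={p7,p13,p33} A35={p5,p9,p23} A36={p9,p13,p18} A45={p8,p10,p11} A46={p6,p13,p29} A56={p9,p20,p21}
  A123={p1} A126={p16} A134={p33} A145={p11} A156={p21} A235={p23} A245={p10} A246={p6} A346={p13} A356={p9}
C dims 6,15,10; δ0: rk 5, SNF 1^5; δ1: rk 10, SNF 1^9·2
Ȟ^0 = (6 − 5) − 0 = 1, so Ȟ^0 ≅ Z
Ȟ^1 = (15 − 10) − 5 = 0, so Ȟ^1 ≅ 0
Ȟ^2 = (10 − 0) − 10 = 0 plus torsion [2], so Ȟ^2 ≅ Z/2

Ȟ^0(U;F) ≅ Z,  Ȟ^1(U;F) ≅ 0,  Ȟ^2(U;F) ≅ Z/2


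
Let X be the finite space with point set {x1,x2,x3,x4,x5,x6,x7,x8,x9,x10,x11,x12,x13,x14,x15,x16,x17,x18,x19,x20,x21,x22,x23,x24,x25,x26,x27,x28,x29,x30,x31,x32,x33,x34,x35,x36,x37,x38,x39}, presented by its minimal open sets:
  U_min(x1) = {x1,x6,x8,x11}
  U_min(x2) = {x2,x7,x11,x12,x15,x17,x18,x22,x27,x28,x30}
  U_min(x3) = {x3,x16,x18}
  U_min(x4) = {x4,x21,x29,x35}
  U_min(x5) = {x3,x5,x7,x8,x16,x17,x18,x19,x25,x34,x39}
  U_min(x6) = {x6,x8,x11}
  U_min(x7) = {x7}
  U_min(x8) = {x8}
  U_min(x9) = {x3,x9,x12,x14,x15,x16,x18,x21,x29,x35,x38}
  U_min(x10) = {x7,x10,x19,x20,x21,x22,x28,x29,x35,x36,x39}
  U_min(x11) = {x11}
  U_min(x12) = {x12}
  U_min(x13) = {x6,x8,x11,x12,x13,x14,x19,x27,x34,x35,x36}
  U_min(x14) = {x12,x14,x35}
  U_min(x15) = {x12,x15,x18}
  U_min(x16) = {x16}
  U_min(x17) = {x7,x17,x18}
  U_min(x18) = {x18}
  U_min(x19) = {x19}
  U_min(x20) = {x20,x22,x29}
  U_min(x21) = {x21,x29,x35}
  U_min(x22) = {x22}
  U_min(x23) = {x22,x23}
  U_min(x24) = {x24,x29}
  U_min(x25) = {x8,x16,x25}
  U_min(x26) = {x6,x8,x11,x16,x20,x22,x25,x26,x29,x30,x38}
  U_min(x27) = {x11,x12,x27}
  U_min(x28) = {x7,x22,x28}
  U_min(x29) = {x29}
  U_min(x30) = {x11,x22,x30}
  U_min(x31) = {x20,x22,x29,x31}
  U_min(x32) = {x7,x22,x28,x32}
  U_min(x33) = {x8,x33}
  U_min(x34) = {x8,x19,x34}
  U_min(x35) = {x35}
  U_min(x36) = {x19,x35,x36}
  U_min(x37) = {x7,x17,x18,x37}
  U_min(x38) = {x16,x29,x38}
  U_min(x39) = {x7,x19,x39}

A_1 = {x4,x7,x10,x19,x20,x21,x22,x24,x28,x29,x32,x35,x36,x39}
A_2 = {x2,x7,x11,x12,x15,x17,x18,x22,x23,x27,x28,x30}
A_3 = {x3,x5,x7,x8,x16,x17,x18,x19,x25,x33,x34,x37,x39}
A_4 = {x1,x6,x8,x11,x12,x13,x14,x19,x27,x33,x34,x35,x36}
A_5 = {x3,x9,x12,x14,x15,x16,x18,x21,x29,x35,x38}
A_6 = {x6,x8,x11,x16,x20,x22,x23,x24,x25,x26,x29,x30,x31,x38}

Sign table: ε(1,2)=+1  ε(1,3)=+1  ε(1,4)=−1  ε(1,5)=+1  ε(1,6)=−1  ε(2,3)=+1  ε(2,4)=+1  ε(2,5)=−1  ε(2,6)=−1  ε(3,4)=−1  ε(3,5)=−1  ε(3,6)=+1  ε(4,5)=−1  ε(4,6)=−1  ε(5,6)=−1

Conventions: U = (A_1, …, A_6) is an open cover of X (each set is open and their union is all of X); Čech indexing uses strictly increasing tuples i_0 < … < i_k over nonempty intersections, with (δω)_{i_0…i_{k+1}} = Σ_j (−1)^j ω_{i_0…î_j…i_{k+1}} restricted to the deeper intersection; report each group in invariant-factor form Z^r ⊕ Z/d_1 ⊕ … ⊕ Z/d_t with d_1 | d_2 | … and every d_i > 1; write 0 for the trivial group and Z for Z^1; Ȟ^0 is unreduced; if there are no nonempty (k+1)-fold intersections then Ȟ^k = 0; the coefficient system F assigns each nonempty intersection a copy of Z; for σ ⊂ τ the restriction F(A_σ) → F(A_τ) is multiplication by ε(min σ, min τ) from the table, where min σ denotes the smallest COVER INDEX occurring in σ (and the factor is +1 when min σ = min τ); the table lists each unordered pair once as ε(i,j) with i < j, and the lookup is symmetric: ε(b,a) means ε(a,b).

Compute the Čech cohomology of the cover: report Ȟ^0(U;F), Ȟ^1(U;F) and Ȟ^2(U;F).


nonempty overlaps:
  A12={x7,x22,x28} A13={x7,x19,x39} A14={x19,x35,x36} A15={x21,x29,x35} A16={x20,x22,x24,x29} A23={x7,x17,x18} A24={x11,x12,x27} A25={x12,x15,x18} A26={x11,x22,x23,x30} A34={x8,x19,x33,x34} A35={x3,x16,x18} A36={x8,x16,x25} A45={x12,x14,x35} A46={x6,x8,x11} A56={x16,x29,x38}
  A123={x7} A126={x22} A134={x19} A145={x35} A156={x29} A235={x18} A245={x12} A246={x11} A346={x8} A356={x16}
C dims 6,15,10; δ0: rk 6, SNF 1^5·2; δ1: rk 9, SNF 1^9
degree 0: 6−6−0 = 0 → Ȟ^0 ≅ 0
degree 1: 15−9−6 = 0 plus torsion [2] → Ȟ^1 ≅ Z/2
degree 2: 10−0−9 = 1 → Ȟ^2 ≅ Z

Ȟ^0(U;F) ≅ 0, Ȟ^1(U;F) ≅ Z/2 and Ȟ^2(U;F) ≅ Z


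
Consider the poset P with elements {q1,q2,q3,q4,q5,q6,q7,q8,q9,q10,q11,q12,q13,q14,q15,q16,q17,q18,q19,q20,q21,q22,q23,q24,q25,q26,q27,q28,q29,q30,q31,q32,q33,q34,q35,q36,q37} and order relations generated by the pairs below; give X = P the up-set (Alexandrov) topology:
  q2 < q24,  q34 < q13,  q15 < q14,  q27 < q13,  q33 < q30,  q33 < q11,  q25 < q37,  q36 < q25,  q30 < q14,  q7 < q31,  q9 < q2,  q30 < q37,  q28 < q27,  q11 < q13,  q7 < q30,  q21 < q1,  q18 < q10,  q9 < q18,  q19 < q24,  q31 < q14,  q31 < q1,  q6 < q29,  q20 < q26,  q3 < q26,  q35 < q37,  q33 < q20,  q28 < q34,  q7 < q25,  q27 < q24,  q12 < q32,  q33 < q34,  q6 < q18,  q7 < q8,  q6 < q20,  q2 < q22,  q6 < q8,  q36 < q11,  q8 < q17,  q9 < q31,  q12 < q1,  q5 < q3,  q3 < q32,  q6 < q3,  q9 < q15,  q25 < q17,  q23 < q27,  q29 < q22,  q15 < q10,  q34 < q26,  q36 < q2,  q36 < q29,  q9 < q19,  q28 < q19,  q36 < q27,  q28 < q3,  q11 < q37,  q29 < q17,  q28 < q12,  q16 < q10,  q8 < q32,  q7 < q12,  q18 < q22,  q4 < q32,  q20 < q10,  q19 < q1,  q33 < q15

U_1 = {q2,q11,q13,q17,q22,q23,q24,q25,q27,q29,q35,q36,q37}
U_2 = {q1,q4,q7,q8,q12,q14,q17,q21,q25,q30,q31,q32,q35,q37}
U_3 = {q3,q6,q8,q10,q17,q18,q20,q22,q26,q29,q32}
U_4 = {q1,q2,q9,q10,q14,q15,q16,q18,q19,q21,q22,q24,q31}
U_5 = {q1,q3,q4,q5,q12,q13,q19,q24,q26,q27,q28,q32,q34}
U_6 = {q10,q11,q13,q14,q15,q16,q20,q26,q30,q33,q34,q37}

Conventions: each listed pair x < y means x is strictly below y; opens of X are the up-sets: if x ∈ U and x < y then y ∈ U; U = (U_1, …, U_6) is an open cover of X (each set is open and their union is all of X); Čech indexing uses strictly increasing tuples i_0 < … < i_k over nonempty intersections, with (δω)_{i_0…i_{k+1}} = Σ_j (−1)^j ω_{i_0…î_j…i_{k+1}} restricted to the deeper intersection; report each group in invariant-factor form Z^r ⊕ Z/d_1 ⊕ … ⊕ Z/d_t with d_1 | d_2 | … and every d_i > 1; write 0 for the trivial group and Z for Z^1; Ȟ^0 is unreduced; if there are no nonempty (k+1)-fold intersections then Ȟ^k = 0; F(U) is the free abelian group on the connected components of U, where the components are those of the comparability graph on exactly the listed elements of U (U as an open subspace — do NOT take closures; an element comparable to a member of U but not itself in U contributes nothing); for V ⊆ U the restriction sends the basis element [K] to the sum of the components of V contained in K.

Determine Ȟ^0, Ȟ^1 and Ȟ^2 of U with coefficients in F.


Ȟ^0(U;F) ≅ Z, Ȟ^1(U;F) ≅ 0, Ȟ^2(U;F) ≅ Z/2

cover nerve:
  U12={q17,q25,q35,q37} U13={q17,q22,q29} U14={q2,q22,q24} U15={q13,q24,q27} U16={q11,q13,q37} U23={q8,q17,q32} U24={q1,q14,q21,q31} U25={q1,q4,q12,q32} U26={q14,q30,q37} U34={q10,q18,q22} U35={q3,q26,q32} U36={q10,q20,q26} U45={q1,q19,q24} U46={q10,q14,q15,q16} U56={q13,q26,q34}
  U123={q17} U126={q37} U134={q22} U145={q24} U156={q13} U235={q32} U245={q1} U246={q14} U346={q10} U356={q26}
components per intersection:
  U1: {q2,q11,q13,q17,q22,q23,q24,q25,q27,q29,q35,q36,q37}
  U2: {q1,q4,q7,q8,q12,q14,q17,q21,q25,q30,q31,q32,q35,q37}
  U3: {q3,q6,q8,q10,q17,q18,q20,q22,q26,q29,q32}
  U4: {q1,q2,q9,q10,q14,q15,q16,q18,q19,q21,q22,q24,q31}
  U5: {q1,q3,q4,q5,q12,q13,q19,q24,q26,q27,q28,q32,q34}
  U6: {q10,q11,q13,q14,q15,q16,q20,q26,q30,q33,q34,q37}
  U12: {q17,q25,q35,q37}
  U13: {q17,q22,q29}
  U14: {q2,q22,q24}
  U15: {q13,q24,q27}
  U16: {q11,q13,q37}
  U23: {q8,q17,q32}
  U24: {q1,q14,q21,q31}
  U25: {q1,q4,q12,q32}
  U26: {q14,q30,q37}
  U34: {q10,q18,q22}
  U35: {q3,q26,q32}
  U36: {q10,q20,q26}
  U45: {q1,q19,q24}
  U46: {q10,q14,q15,q16}
  U56: {q13,q26,q34}
  U123: {q17}
  U126: {q37}
  U134: {q22}
  U145: {q24}
  U156: {q13}
  U235: {q32}
  U245: {q1}
  U246: {q14}
  U346: {q10}
  U356: {q26}
C dims 6,15,10; δ0: rk 5, SNF 1^5; δ1: rk 10, SNF 1^9·2
Ȟ^0: (6−5)−0=1 ⇒ Z
Ȟ^1: (15−10)−5=0 ⇒ 0
Ȟ^2: (10−0)−10=0 plus torsion [2] ⇒ Z/2
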